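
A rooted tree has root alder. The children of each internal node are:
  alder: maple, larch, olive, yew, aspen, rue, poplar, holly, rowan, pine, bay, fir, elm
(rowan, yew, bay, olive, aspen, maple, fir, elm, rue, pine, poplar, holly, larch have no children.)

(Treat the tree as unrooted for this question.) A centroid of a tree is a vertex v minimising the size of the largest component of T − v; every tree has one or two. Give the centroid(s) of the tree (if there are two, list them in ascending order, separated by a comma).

alder

If alder is removed the pieces have sizes 1, 1, 1, 1, 1, 1, 1, 1, 1, 1, 1, 1, 1, all ≤ ⌊14/2⌋ = 7.
No neighbour of alder does as well, so alder is the unique centroid.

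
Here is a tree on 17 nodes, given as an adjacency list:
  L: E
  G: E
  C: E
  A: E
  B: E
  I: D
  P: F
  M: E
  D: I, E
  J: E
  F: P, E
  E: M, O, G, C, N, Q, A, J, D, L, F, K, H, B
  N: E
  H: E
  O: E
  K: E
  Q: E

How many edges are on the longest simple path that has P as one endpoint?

A farthest node from P is I.
The path P-F-E-D-I has 4 edges.

4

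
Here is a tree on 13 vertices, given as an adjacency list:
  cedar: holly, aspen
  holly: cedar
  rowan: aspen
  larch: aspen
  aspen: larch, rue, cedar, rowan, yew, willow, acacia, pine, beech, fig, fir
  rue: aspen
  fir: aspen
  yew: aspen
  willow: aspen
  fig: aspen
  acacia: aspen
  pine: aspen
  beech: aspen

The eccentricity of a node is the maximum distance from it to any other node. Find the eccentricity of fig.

3

A farthest node from fig is holly.
The path fig-aspen-cedar-holly has 3 edges.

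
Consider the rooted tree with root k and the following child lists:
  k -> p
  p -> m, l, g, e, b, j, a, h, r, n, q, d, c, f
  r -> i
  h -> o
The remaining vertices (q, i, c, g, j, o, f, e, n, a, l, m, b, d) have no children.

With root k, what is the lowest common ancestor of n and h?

p

n's ancestor chain is n, p, k and h's is h, p, k; they first meet at p.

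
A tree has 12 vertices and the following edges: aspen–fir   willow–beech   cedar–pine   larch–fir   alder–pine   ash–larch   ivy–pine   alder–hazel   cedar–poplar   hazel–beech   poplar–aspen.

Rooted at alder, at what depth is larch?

6

alder → pine → cedar → poplar → aspen → fir → larch — 6 edges.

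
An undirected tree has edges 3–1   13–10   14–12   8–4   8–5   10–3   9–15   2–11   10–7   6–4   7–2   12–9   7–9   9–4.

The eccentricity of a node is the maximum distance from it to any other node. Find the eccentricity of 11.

6

Distances from 11 peak at 6, attained at 5.
11–2–7–9–4–8–5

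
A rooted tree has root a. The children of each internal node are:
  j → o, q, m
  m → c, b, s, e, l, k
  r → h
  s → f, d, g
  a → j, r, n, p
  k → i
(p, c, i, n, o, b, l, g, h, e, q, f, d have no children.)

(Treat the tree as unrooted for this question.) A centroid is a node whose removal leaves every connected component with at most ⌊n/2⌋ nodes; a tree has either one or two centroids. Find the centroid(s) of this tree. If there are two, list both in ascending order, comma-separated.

If m is removed the pieces have sizes 8, 4, 2, 1, 1, 1, 1, all ≤ ⌊19/2⌋ = 9.
No neighbour of m does as well, so m is the unique centroid.

m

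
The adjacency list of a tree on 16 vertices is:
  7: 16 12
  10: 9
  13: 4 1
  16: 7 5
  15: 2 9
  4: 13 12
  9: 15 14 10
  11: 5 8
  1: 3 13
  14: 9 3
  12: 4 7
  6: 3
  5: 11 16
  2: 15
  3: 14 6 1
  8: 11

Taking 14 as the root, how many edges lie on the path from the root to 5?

Path from 14 to 5: 14 → 3 → 1 → 13 → 4 → 12 → 7 → 16 → 5, which has 8 edges.

8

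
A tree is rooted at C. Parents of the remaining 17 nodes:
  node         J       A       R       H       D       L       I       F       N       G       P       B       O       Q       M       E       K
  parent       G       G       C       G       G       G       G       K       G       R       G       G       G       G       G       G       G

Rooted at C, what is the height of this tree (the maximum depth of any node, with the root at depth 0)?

The longest root-to-leaf path is C–R–G–K–F (4 edges).

4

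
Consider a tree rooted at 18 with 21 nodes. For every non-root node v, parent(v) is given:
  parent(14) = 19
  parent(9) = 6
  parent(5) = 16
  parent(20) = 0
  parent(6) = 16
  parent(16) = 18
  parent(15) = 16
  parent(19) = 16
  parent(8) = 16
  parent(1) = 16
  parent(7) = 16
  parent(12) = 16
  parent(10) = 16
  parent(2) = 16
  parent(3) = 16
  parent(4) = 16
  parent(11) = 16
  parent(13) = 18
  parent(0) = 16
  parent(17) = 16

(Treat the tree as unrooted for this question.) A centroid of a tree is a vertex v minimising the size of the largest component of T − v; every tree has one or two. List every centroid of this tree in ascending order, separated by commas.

Delete 16: the remaining components have sizes 2, 2, 2, 2, 1, 1, 1, 1, 1, 1, 1, 1, 1, 1, 1, 1. Max 2 ≤ 10, so 16 is a centroid.
Every other node leaves some component of size > 10, so the centroid is unique.

16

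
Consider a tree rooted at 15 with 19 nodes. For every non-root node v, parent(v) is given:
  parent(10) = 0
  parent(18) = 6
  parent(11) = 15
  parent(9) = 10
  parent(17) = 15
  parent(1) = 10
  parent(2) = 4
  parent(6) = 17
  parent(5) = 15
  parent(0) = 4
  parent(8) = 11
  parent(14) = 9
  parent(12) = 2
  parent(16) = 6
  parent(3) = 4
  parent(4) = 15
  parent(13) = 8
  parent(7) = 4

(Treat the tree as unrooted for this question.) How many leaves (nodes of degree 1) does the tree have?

Exactly 9 nodes have a single neighbour: 1, 3, 5, 7, 12, 13, 14, 16, 18.

9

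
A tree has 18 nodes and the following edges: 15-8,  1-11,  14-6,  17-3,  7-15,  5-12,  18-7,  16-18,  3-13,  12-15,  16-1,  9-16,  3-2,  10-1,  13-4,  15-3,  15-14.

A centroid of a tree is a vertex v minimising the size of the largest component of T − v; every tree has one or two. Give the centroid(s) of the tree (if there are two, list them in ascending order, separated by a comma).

15

If 15 is removed the pieces have sizes 7, 5, 2, 2, 1, all ≤ ⌊18/2⌋ = 9.
Every other node leaves some component of size > 9, so the centroid is unique.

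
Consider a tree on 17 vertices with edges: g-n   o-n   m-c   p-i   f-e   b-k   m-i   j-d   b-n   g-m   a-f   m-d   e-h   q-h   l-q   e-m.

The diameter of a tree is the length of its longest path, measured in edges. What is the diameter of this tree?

8

BFS from l reaches k last, at distance 8; BFS from k confirms no node is farther.
Path: l - q - h - e - m - g - n - b - k.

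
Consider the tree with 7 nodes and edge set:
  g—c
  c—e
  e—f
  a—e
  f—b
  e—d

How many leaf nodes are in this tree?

4

The leaves are a, b, d, g.
That is 4 leaves.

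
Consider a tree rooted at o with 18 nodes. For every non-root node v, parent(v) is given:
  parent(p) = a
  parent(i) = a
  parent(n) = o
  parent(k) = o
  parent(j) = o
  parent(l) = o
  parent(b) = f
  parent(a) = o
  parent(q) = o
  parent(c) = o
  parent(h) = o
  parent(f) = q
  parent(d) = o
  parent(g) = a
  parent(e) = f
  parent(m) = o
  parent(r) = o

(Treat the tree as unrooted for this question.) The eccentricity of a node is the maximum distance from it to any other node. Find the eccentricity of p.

5

Distances from p peak at 5, attained at e (b also at distance 5).
p–a–o–q–f–e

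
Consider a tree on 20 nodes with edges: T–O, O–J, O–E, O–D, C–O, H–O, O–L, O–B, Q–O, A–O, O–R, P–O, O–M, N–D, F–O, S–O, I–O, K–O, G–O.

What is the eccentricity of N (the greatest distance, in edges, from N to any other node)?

3

Distances from N peak at 3, attained at P (E, I, F, H, C, G, M, T, L, B, Q, R, A, K, S, J also at distance 3).
N – D – O – P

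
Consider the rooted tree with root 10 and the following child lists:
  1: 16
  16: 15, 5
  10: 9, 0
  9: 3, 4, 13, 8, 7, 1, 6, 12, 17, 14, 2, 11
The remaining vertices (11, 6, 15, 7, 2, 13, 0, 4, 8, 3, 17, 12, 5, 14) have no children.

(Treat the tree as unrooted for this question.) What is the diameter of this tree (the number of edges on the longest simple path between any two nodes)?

5

BFS from 5 reaches 0 last, at distance 5; BFS from 0 confirms no node is farther.
Path: 5 – 16 – 1 – 9 – 10 – 0.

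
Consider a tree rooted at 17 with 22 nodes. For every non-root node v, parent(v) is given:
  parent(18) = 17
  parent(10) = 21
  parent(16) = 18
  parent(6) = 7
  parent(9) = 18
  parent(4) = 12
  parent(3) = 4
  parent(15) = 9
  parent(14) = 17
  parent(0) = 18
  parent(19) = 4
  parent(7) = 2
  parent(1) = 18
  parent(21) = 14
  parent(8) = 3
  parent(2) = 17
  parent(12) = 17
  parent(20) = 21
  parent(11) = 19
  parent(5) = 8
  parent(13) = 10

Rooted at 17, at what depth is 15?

Climbing from 15 to the root: 15 – 9 – 18 – 17. That's 3 steps.

3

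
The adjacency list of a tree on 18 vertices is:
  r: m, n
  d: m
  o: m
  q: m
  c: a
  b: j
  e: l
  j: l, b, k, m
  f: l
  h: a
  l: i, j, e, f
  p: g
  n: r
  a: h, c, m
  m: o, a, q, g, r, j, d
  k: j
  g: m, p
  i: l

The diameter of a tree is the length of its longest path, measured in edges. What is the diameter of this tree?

5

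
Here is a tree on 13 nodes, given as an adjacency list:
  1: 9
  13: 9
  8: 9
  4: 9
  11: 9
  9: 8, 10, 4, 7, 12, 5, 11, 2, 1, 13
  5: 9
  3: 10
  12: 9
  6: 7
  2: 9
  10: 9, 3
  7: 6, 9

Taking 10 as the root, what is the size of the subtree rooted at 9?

11

Descendants of 9 (including itself): 9, 8, 7, 2, 4, 13, 1, 11, 12, 5, 6. That's 11.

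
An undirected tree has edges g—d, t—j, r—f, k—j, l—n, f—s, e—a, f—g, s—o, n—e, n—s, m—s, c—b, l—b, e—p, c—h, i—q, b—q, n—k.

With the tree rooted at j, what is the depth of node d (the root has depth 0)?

6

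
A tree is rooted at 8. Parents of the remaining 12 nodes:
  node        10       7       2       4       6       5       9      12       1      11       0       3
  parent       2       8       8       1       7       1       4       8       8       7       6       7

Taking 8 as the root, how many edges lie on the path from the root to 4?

8 → 1 → 4 — 2 edges.

2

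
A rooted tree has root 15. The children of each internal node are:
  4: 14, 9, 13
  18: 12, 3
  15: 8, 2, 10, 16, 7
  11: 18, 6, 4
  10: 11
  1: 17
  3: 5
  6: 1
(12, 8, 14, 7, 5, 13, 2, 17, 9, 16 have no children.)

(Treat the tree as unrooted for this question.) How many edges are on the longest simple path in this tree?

6

BFS from 8 reaches 5 last, at distance 6; BFS from 5 confirms no node is farther.
Path: 8 - 15 - 10 - 11 - 18 - 3 - 5.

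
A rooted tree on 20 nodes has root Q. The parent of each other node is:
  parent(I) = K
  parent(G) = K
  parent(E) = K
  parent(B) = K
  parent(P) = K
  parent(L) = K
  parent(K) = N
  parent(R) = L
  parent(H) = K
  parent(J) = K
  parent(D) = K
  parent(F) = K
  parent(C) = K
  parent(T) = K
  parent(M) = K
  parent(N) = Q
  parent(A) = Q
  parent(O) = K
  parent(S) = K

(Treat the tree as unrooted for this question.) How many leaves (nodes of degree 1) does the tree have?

16

The leaves are A, B, C, D, E, F, G, H, I, J, M, O, P, R, S, T.
That is 16 leaves.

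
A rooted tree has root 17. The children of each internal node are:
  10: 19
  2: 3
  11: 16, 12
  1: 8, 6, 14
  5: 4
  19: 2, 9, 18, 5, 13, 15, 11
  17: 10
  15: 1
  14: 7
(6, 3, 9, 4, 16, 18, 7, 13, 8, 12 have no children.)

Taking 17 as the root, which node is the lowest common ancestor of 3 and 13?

19

Ancestors of 3 (toward the root): 3, 2, 19, 10, 17.
Ancestors of 13: 13, 19, 10, 17.
The deepest node appearing in both lists is 19.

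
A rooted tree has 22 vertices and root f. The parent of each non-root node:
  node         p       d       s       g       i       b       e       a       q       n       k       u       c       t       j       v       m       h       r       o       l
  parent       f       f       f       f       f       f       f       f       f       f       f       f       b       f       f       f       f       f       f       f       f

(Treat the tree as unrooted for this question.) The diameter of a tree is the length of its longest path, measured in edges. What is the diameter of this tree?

3

BFS from c reaches u last, at distance 3; BFS from u confirms no node is farther.
Path: c–b–f–u.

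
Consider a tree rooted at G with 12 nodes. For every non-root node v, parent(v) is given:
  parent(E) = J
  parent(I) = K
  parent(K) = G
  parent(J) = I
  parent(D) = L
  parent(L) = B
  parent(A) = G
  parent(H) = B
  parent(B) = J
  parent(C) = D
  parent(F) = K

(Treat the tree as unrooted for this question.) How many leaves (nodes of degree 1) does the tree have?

Exactly 5 nodes have a single neighbour: A, C, E, F, H.

5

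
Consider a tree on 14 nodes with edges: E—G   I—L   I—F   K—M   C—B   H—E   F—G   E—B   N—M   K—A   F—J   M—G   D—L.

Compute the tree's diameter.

7

BFS from D reaches A last, at distance 7; BFS from A confirms no node is farther.
Path: D–L–I–F–G–M–K–A.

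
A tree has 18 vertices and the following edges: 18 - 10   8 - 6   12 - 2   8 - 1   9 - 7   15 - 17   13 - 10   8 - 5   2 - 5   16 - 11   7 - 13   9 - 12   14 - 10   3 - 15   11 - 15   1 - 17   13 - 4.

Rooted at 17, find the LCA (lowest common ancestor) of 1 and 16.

Ancestors of 1 (toward the root): 1, 17.
Ancestors of 16: 16, 11, 15, 17.
The deepest node appearing in both lists is 17.

17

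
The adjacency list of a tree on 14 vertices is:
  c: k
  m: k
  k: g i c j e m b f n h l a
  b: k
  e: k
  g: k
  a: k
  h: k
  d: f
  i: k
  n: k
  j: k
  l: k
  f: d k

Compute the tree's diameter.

3

BFS from d reaches l last, at distance 3; BFS from l confirms no node is farther.
Path: d - f - k - l.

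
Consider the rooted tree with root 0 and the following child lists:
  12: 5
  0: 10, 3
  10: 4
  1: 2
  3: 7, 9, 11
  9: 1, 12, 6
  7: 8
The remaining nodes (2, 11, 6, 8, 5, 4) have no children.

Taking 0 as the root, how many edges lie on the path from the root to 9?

Path from 0 to 9: 0 → 3 → 9, which has 2 edges.

2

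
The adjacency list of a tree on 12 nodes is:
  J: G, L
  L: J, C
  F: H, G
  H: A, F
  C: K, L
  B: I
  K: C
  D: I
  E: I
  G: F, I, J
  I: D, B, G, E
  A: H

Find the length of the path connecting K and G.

4

K–C–L–J–G: 4 edges.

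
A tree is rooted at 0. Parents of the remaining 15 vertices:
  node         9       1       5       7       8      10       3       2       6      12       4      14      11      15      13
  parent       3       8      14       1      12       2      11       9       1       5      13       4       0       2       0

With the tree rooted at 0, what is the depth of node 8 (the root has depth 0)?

Climbing from 8 to the root: 8 → 12 → 5 → 14 → 4 → 13 → 0. That's 6 steps.

6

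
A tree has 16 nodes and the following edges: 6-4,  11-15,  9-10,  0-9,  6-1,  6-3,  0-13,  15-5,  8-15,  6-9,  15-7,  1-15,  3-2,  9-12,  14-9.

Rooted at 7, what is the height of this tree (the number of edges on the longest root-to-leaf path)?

6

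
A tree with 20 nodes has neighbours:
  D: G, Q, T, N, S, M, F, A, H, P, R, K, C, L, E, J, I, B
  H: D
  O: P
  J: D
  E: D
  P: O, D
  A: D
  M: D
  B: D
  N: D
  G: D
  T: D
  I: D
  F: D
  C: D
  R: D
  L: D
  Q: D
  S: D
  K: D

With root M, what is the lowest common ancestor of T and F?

D

Path T→root: T D M; path F→root: F D M.
First common node: D.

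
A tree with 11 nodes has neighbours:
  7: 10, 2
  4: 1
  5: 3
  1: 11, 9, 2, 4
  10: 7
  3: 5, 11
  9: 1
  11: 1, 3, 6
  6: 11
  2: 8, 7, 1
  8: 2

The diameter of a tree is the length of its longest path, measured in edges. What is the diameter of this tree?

6

A longest path is 5-3-11-1-2-7-10, with 6 edges.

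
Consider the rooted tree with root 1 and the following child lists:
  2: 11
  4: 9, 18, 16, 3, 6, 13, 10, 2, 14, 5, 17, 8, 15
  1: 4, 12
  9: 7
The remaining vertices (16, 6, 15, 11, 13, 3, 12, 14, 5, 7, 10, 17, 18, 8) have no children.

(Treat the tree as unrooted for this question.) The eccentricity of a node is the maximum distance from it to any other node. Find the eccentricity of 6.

3

The node farthest from 6 is 7 (11, 12 also at distance 3), via 6-4-9-7 — 3 edges.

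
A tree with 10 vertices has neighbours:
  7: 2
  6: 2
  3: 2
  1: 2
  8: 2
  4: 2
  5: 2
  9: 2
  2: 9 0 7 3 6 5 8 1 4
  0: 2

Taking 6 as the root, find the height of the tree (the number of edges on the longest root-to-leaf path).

2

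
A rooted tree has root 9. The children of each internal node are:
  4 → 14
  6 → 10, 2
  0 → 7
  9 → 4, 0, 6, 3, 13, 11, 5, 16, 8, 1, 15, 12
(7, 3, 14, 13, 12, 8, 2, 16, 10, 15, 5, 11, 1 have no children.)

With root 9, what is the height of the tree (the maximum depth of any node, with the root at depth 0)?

2

A deepest node is 2, reached by 9 → 6 → 2.
That path has 2 edges, so the height is 2.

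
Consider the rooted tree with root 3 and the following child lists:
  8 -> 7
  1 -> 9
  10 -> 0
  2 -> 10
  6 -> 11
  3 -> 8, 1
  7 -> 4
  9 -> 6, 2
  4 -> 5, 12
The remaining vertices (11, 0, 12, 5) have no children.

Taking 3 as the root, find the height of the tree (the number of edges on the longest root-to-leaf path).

5

A deepest node is 0, reached by 3 → 1 → 9 → 2 → 10 → 0.
That path has 5 edges, so the height is 5.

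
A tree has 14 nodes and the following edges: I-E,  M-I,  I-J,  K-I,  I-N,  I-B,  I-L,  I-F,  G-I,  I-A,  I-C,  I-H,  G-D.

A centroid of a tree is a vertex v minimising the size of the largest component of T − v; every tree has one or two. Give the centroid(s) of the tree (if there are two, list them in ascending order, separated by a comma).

I

Removing I splits the tree into components of sizes 2, 1, 1, 1, 1, 1, 1, 1, 1, 1, 1, 1; the largest is 2 ≤ ⌊14/2⌋ = 7.
No neighbour of I does as well, so I is the unique centroid.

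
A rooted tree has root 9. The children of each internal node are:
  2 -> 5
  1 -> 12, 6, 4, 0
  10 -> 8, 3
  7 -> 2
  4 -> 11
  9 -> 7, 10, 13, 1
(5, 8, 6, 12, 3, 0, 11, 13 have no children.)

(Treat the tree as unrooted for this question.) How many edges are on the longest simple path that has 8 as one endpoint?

A farthest node from 8 is 5 (11 also at distance 5).
The path 8-10-9-7-2-5 has 5 edges.

5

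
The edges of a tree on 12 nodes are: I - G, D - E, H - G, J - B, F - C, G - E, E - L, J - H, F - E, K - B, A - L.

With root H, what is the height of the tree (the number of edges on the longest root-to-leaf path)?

The longest root-to-leaf path is H → G → E → F → C (4 edges).

4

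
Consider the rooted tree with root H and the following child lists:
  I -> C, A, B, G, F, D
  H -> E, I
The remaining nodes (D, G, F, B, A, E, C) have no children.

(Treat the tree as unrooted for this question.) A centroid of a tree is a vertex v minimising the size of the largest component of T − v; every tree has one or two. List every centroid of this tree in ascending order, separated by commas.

Delete I: the remaining components have sizes 2, 1, 1, 1, 1, 1, 1. Max 2 ≤ 4, so I is a centroid.
No neighbour of I does as well, so I is the unique centroid.

I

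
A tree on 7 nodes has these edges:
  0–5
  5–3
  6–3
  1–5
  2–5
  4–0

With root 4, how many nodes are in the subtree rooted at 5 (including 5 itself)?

5's subtree: {5, 3, 1, 2, 6}, size 5.

5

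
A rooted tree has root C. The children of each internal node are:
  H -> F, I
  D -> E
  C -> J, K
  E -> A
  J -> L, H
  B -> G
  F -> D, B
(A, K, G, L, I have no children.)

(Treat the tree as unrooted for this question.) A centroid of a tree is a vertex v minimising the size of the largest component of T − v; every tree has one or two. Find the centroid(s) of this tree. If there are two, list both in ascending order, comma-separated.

F, H

Removing H splits the tree into components of sizes 6, 4, 1; the largest is 6 ≤ ⌊12/2⌋ = 6.
F is adjacent to H and is also a centroid (the largest component after removing it is likewise 6).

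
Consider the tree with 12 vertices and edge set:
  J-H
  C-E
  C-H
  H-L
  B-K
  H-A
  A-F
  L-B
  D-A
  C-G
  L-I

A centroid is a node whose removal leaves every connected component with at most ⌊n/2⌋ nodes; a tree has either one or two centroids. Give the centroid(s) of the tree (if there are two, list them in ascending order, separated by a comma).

H

Delete H: the remaining components have sizes 4, 3, 3, 1. Max 4 ≤ 6, so H is a centroid.
Every other node leaves some component of size > 6, so the centroid is unique.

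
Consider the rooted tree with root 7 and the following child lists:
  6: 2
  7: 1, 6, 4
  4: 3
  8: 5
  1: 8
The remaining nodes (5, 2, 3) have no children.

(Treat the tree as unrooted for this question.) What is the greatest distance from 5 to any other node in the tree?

The node farthest from 5 is 2 (3 also at distance 5), via 5 – 8 – 1 – 7 – 6 – 2 — 5 edges.

5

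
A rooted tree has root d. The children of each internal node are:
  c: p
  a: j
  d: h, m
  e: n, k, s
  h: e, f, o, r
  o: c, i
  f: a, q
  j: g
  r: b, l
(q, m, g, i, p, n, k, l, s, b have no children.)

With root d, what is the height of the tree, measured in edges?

g sits deepest: d-h-f-a-j-g — 5 edges from the root.

5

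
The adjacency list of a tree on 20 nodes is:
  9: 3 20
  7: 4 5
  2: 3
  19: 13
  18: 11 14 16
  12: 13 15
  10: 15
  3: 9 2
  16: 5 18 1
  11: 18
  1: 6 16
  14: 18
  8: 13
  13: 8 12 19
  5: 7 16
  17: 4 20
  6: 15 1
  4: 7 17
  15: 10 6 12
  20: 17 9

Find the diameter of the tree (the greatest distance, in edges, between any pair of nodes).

BFS from 2 reaches 19 last, at distance 14; BFS from 19 confirms no node is farther.
Path: 2 – 3 – 9 – 20 – 17 – 4 – 7 – 5 – 16 – 1 – 6 – 15 – 12 – 13 – 19.

14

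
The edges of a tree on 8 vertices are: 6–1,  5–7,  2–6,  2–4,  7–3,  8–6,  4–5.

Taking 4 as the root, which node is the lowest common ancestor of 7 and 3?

Path 7→root: 7 5 4; path 3→root: 3 7 5 4.
First common node: 7.

7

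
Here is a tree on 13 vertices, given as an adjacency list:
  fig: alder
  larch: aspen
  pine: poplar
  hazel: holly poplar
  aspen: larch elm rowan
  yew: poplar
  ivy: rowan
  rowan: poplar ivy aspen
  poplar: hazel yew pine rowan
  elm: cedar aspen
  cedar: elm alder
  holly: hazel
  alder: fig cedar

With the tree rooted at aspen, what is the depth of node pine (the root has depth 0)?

Climbing from pine to the root: pine – poplar – rowan – aspen. That's 3 steps.

3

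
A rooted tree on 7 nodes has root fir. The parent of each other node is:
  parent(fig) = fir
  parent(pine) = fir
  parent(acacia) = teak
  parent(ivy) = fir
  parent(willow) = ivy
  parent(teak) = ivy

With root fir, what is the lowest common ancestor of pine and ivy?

fir

Path pine→root: pine fir; path ivy→root: ivy fir.
First common node: fir.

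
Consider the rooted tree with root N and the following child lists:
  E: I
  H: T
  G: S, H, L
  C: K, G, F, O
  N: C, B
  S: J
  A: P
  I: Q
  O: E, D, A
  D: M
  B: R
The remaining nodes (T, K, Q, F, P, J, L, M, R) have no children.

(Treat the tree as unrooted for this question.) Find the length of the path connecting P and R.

6

Walking from P: P – A – O – C – N – B – R. Length 6.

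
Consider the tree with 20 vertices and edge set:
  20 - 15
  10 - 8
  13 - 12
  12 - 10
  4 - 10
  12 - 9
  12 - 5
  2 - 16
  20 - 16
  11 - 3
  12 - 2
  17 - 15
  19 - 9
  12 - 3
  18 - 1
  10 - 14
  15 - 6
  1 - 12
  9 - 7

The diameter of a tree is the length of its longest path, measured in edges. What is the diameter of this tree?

A longest path is 17–15–20–16–2–12–9–19, with 7 edges.

7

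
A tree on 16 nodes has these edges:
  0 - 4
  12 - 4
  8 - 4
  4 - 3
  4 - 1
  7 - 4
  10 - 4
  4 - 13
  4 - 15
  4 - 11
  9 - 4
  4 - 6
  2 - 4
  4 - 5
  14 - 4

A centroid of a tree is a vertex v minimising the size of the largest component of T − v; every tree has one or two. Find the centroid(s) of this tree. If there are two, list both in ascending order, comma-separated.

Removing 4 splits the tree into components of sizes 1, 1, 1, 1, 1, 1, 1, 1, 1, 1, 1, 1, 1, 1, 1; the largest is 1 ≤ ⌊16/2⌋ = 8.
No neighbour of 4 does as well, so 4 is the unique centroid.

4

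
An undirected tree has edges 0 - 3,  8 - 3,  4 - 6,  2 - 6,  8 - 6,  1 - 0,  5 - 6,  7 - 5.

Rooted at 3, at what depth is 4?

3

Climbing from 4 to the root: 4 → 6 → 8 → 3. That's 3 steps.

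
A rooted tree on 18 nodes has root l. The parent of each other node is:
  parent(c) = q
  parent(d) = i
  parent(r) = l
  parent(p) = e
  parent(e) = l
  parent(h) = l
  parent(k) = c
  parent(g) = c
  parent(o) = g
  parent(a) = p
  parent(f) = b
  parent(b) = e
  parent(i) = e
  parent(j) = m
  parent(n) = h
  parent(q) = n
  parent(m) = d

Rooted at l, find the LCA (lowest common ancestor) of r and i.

Ancestors of r (toward the root): r, l.
Ancestors of i: i, e, l.
The deepest node appearing in both lists is l.

l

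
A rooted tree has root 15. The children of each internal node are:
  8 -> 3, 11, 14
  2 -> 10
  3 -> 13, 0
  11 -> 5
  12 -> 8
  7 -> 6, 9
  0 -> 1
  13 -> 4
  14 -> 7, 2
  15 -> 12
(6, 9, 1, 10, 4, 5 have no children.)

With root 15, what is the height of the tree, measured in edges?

A deepest node is 9, reached by 15-12-8-14-7-9.
That path has 5 edges, so the height is 5.

5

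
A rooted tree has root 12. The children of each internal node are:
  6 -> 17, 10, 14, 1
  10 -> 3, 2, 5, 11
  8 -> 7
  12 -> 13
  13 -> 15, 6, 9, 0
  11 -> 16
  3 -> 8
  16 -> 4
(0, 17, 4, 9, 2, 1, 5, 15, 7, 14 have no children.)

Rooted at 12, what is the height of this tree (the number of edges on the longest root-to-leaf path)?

4 sits deepest: 12-13-6-10-11-16-4 — 6 edges from the root.

6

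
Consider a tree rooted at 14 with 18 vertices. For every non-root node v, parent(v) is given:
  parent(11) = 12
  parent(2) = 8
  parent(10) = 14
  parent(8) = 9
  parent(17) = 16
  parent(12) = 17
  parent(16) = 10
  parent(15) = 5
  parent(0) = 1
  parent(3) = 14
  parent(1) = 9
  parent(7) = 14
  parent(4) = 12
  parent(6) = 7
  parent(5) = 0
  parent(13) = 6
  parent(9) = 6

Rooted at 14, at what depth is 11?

5

Climbing from 11 to the root: 11 – 12 – 17 – 16 – 10 – 14. That's 5 steps.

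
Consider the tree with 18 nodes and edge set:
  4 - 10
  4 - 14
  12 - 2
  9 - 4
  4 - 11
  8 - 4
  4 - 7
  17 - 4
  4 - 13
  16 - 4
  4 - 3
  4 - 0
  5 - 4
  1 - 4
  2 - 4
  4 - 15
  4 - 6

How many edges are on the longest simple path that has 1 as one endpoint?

A farthest node from 1 is 12.
The path 1-4-2-12 has 3 edges.

3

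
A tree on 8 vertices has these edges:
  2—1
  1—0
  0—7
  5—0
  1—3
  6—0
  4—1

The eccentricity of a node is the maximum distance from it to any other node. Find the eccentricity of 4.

3

Distances from 4 peak at 3, attained at 7 (5, 6 also at distance 3).
4–1–0–7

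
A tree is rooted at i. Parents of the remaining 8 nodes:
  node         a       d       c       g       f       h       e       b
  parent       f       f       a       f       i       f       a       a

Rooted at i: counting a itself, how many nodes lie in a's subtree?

4

Descendants of a (including itself): a, c, b, e. That's 4.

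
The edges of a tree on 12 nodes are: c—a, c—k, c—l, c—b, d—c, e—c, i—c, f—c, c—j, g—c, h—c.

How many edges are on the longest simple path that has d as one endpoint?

A farthest node from d is k (j, l, e, g, a, f, b, h, i also at distance 2).
The path d – c – k has 2 edges.

2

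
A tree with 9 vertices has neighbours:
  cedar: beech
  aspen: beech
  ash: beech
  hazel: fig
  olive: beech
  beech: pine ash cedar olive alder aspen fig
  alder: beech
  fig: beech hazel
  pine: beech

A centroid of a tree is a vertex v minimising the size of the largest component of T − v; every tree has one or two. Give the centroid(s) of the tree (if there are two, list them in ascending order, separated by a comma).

beech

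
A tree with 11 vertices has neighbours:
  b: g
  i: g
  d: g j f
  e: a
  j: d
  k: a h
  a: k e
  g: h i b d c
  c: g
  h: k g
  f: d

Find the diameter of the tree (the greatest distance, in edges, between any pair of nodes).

6

A longest path is e–a–k–h–g–d–j, with 6 edges.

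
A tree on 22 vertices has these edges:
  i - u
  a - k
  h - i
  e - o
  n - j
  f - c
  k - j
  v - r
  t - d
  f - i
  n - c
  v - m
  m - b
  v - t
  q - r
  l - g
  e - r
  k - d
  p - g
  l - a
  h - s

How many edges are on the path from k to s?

The path is k – j – n – c – f – i – h – s, which has 7 edges.

7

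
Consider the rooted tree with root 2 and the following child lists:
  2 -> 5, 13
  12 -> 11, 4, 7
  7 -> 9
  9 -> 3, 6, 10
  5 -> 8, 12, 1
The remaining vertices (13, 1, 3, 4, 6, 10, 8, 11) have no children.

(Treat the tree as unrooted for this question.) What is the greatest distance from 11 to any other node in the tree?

A farthest node from 11 is 3 (13, 6, 10 also at distance 4).
The path 11 – 12 – 7 – 9 – 3 has 4 edges.

4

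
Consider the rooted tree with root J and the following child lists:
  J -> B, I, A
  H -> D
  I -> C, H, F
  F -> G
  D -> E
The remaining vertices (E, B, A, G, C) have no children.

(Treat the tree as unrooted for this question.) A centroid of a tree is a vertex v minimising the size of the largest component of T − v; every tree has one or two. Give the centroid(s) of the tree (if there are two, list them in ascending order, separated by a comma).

I

Delete I: the remaining components have sizes 3, 3, 2, 1. Max 3 ≤ 5, so I is a centroid.
No neighbour of I does as well, so I is the unique centroid.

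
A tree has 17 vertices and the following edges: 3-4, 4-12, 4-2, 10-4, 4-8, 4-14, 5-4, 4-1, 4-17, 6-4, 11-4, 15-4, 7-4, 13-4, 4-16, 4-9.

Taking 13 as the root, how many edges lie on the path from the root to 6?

2

Climbing from 6 to the root: 6 → 4 → 13. That's 2 steps.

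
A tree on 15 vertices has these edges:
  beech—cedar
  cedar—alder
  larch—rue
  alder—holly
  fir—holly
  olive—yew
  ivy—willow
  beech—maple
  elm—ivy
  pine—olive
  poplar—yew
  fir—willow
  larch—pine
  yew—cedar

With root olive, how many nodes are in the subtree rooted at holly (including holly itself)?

holly's subtree: {holly, fir, willow, ivy, elm}, size 5.

5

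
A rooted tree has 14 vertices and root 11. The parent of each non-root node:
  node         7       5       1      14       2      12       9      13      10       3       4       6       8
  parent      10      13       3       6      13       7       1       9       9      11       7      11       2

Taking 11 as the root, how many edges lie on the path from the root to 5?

5

11 – 3 – 1 – 9 – 13 – 5 — 5 edges.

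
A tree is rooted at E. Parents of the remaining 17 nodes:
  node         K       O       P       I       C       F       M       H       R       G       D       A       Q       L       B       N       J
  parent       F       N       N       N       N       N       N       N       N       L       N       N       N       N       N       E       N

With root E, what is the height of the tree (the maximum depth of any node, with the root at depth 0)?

A deepest node is K, reached by E-N-F-K.
That path has 3 edges, so the height is 3.

3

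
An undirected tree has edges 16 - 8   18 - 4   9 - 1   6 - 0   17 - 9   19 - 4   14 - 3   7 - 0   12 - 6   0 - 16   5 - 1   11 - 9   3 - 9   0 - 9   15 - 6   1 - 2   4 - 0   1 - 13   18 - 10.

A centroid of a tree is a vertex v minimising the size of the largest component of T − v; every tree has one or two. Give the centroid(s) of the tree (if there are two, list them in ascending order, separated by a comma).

0

If 0 is removed the pieces have sizes 9, 4, 3, 2, 1, all ≤ ⌊20/2⌋ = 10.
No neighbour of 0 does as well, so 0 is the unique centroid.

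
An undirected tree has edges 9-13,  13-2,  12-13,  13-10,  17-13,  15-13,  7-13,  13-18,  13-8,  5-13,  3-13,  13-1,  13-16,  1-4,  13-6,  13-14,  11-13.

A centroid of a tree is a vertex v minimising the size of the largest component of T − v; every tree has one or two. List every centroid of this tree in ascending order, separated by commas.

13

If 13 is removed the pieces have sizes 2, 1, 1, 1, 1, 1, 1, 1, 1, 1, 1, 1, 1, 1, 1, 1, all ≤ ⌊18/2⌋ = 9.
Every other node leaves some component of size > 9, so the centroid is unique.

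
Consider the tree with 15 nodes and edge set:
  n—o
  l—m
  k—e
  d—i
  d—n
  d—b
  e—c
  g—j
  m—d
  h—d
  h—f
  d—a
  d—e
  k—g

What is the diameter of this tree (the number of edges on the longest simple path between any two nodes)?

6

A longest path is f-h-d-e-k-g-j, with 6 edges.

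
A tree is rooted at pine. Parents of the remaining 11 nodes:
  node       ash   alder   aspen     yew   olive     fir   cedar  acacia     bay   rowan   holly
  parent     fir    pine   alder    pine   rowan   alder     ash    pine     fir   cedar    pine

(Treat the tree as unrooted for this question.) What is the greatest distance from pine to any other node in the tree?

6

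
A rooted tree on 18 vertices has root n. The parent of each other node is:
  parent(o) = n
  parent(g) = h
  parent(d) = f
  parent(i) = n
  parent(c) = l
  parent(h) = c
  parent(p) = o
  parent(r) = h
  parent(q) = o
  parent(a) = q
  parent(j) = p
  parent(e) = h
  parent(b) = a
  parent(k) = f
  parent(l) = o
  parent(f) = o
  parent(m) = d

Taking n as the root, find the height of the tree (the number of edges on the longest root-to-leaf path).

5

A deepest node is r, reached by n → o → l → c → h → r.
That path has 5 edges, so the height is 5.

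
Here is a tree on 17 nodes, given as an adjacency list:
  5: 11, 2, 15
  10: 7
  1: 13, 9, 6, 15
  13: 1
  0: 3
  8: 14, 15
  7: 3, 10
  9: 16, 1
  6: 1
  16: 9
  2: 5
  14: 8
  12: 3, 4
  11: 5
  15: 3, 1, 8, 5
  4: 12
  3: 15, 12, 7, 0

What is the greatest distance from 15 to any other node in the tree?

The node farthest from 15 is 16 (10, 4 also at distance 3), via 15 – 1 – 9 – 16 — 3 edges.

3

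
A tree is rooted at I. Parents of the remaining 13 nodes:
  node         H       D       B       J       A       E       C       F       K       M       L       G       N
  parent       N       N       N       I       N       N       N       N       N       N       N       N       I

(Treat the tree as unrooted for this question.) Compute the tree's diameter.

A longest path is J–I–N–C, with 3 edges.

3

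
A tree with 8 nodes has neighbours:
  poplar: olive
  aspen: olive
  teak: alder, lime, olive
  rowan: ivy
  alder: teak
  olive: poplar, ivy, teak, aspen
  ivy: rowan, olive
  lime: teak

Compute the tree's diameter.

4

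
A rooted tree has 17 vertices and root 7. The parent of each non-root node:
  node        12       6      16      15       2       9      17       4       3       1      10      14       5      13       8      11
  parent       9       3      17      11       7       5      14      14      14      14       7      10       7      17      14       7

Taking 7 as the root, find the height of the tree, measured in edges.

4

The longest root-to-leaf path is 7-10-14-17-13 (4 edges).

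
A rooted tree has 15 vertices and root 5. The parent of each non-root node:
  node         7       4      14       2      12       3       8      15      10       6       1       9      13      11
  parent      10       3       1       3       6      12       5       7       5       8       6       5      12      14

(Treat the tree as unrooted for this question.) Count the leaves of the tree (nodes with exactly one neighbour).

Exactly 6 nodes have a single neighbour: 2, 4, 9, 11, 13, 15.

6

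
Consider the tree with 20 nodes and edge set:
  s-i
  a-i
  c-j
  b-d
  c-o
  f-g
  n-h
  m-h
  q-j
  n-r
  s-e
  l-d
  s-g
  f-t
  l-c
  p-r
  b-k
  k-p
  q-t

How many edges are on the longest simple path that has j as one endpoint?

A farthest node from j is m.
The path j–c–l–d–b–k–p–r–n–h–m has 10 edges.

10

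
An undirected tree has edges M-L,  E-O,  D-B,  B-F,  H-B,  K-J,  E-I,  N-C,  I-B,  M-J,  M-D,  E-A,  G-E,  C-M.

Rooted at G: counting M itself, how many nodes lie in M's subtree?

The subtree rooted at M contains: M, C, L, J, N, K — 6 nodes.

6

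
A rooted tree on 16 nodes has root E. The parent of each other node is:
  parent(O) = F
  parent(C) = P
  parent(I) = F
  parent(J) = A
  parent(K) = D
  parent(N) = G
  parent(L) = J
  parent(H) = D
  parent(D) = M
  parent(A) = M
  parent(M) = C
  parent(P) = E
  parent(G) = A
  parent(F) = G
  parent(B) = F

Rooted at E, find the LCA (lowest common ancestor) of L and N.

A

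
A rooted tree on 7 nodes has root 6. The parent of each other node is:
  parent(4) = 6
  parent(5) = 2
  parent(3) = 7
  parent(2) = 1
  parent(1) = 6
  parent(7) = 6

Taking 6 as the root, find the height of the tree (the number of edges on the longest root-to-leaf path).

A deepest node is 5, reached by 6-1-2-5.
That path has 3 edges, so the height is 3.

3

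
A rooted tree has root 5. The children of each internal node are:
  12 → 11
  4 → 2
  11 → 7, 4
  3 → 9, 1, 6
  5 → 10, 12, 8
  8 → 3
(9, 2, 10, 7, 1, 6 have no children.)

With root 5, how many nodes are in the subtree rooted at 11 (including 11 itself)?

4

11's subtree: {11, 4, 7, 2}, size 4.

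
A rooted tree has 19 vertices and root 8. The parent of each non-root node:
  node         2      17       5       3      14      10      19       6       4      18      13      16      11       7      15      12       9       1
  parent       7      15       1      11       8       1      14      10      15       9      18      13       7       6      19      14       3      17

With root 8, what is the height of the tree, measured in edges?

14

A deepest node is 16, reached by 8 – 14 – 19 – 15 – 17 – 1 – 10 – 6 – 7 – 11 – 3 – 9 – 18 – 13 – 16.
That path has 14 edges, so the height is 14.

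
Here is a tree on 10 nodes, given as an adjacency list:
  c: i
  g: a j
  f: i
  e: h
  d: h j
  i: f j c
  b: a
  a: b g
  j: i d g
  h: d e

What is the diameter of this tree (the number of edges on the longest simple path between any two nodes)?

A longest path is b-a-g-j-d-h-e, with 6 edges.

6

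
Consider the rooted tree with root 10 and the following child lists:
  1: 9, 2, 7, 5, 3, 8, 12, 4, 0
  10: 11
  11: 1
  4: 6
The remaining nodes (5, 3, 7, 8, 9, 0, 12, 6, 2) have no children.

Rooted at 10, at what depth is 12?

3

Climbing from 12 to the root: 12–1–11–10. That's 3 steps.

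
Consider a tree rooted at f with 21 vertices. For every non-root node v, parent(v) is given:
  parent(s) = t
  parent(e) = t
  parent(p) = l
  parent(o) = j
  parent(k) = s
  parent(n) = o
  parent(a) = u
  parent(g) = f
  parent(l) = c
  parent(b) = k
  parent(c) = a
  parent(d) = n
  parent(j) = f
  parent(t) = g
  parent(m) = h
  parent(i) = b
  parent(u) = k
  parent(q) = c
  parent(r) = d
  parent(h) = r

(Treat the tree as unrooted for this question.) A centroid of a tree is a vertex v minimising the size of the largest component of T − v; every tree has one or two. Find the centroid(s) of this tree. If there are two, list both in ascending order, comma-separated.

Removing t splits the tree into components of sizes 10, 9, 1; the largest is 10 ≤ ⌊21/2⌋ = 10.
Every other node leaves some component of size > 10, so the centroid is unique.

t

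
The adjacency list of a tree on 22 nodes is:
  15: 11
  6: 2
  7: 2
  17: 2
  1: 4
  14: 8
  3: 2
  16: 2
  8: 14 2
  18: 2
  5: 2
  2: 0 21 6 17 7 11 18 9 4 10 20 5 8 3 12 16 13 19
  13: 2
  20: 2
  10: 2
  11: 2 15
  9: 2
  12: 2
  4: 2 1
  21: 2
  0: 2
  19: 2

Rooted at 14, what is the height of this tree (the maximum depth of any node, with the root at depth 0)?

A deepest node is 15, reached by 14 → 8 → 2 → 11 → 15.
That path has 4 edges, so the height is 4.

4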